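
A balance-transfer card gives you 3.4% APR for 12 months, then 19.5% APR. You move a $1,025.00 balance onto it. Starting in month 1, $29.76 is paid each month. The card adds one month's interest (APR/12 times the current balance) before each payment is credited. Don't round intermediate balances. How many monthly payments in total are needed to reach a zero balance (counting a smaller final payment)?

42 months

Promo months 1–12 at r₀ = 3.4%/12 = 0.00283333; months 13+ at r₁ = 19.5%/12 = 0.01625.
After month 12: iterate B ← B·(1+r₀) − $29.76 for 12 months → $697.66.
Then at r₁ with $29.76/mo: n₂ = −ln(1 − r₁·B/P)/ln(1+r₁) ≈ 29.75 → 30 more payments.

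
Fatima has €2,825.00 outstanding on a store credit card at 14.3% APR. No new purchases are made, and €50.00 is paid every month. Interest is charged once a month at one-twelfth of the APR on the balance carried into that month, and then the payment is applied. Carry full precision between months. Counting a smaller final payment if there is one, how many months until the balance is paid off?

Monthly rate r = 14.3%/12 = 1.19167% = 0.0119167.
Recurrence: B ← B·(1+r) − €50.00.
Month 1: interest €33.66; balance after payment €2,808.66.
Month 2: interest €33.47; balance after payment €2,792.13.
Closed form: n = −ln(1 − rB₀/P)/ln(1+r) = −ln(0.32671)/ln(1.01192) ≈ 94.434, so the balance reaches zero during payment 95.

95 months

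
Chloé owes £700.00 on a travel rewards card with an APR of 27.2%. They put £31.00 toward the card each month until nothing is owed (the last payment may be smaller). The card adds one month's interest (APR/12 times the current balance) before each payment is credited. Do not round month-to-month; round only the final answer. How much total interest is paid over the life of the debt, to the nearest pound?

£292

Monthly rate r = 27.2%/12 = 2.26667% = 0.0226667.
Payoff takes n = ⌈−ln(1 − rB₀/P)/ln(1+r)⌉ = ⌈31.993⌉ = 32 payments; the last is £30.80.
Total paid = 31·£31.00 + £30.80 = £991.80.
Total interest = total paid − principal = £991.80 − £700.00 = £291.80.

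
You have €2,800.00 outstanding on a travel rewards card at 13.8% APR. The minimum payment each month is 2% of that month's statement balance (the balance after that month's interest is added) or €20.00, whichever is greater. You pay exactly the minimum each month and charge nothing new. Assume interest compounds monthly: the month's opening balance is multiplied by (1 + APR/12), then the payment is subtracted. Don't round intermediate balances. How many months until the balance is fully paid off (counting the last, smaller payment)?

Monthly rate r = 13.8%/12 = 1.15% = 0.0115.
While 2% of the post-interest balance exceeds €20.00, each month B ← (B·(1+r))·(1 − 0.02), i.e. B shrinks by the factor (1+r)·0.98 = 0.99127.
This holds for months 1–119. Entering month 120 the balance is €986.28; 2% of the post-interest balance is now below €20.00, so the flat €20.00 minimum applies from here.
From month 120 a fixed €20.00 at rate r clears €986.28 in 74 more payments. Total: 119 + 74 = 193 months.

193 months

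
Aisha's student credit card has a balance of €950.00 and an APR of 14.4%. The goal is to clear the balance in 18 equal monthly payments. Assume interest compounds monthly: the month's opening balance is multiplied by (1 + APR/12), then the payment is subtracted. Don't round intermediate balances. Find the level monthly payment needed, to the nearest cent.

€59.00

Monthly rate r = 14.4%/12 = 1.2% = 0.012.
Level-payment amortization: P = B₀·r / (1 − (1+r)^(−n)) = 950.00·0.012 / (1 − 1.012^(−18)).
Denominator 1 − (1+r)^(−18) = 0.193228078.
P = 11.4 / 0.193228078 ≈ 59.00.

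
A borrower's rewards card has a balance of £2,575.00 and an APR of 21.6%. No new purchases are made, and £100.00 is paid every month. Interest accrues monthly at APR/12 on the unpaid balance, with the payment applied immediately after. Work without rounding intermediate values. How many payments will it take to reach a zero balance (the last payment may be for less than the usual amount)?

35 payments

Monthly rate r = 21.6%/12 = 1.8% = 0.018.
Recurrence: B ← B·(1+r) − £100.00.
Month 1: interest £46.35; balance after payment £2,521.35.
Month 2: interest £45.38; balance after payment £2,466.73.
Closed form: n = −ln(1 − rB₀/P)/ln(1+r) = −ln(0.5365)/ln(1.018) ≈ 34.904, so the balance reaches zero during payment 35.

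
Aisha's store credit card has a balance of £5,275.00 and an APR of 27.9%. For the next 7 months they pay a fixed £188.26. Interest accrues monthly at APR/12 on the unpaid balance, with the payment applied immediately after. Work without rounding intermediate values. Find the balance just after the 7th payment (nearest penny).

£4,782.38

Monthly rate r = 27.9%/12 = 2.325% = 0.02325.
Each month: B ← B·(1+r) − £188.26.
Month 1: interest £122.64; balance after payment £5,209.38.
Month 2: interest £121.12; balance after payment £5,142.24.
Month 3: interest £119.56; balance after payment £5,073.54.
Month 4: interest £117.96; balance after payment £5,003.24.
Month 5: interest £116.33; balance after payment £4,931.30.
Month 6: interest £114.65; balance after payment £4,857.70.
Month 7: interest £112.94; balance after payment £4,782.38.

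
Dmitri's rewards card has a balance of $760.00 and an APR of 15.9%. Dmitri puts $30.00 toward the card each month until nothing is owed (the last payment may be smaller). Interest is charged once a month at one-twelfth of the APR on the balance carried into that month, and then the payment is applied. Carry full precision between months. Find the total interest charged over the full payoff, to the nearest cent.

Monthly rate r = 15.9%/12 = 1.325% = 0.01325.
Payoff takes n = ⌈−ln(1 − rB₀/P)/ln(1+r)⌉ = ⌈31.070⌉ = 32 payments; the last is $2.11.
Total paid = 31·$30.00 + $2.11 = $932.11.
Total interest = total paid − principal = $932.11 − $760.00 = $172.11.

$172.11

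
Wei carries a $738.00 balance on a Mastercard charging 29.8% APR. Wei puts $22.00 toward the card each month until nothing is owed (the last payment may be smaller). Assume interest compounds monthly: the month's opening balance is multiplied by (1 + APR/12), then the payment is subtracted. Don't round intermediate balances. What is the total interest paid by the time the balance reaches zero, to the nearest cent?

$867.42

Monthly rate r = 29.8%/12 = 2.48333% = 0.0248333.
Payoff takes n = ⌈−ln(1 − rB₀/P)/ln(1+r)⌉ = ⌈72.973⌉ = 73 payments; the last is $21.42.
Total paid = 72·$22.00 + $21.42 = $1,605.42.
Total interest = total paid − principal = $1,605.42 − $738.00 = $867.42.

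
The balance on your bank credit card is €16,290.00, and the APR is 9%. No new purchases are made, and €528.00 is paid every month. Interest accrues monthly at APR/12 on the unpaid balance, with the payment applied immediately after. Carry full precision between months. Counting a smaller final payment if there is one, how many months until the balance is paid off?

Monthly rate r = 9%/12 = 0.75% = 0.0075.
Recurrence: B ← B·(1+r) − €528.00.
Month 1: interest €122.17; balance after payment €15,884.17.
Month 2: interest €119.13; balance after payment €15,475.31.
Closed form: n = −ln(1 − rB₀/P)/ln(1+r) = −ln(0.76861)/ln(1.0075) ≈ 35.221, so the balance reaches zero during payment 36.

36 months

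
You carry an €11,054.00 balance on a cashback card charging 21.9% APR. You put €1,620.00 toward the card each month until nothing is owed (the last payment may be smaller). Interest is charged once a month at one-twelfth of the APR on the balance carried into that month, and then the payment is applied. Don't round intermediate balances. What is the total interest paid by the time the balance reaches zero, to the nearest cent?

€862.09

Monthly rate r = 21.9%/12 = 1.825% = 0.01825.
Payoff takes n = ⌈−ln(1 − rB₀/P)/ln(1+r)⌉ = ⌈7.354⌉ = 8 payments; the last is €576.09.
Total paid = 7·€1,620.00 + €576.09 = €11,916.09.
Total interest = total paid − principal = €11,916.09 − €11,054.00 = €862.09.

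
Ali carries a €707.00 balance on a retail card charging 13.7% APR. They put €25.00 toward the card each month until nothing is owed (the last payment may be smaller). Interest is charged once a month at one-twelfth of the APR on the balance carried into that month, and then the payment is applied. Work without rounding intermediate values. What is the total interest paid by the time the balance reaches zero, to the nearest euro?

Monthly rate r = 13.7%/12 = 1.14167% = 0.0114167.
Payoff takes n = ⌈−ln(1 − rB₀/P)/ln(1+r)⌉ = ⌈34.345⌉ = 35 payments; the last is €8.65.
Total paid = 34·€25.00 + €8.65 = €858.65.
Total interest = total paid − principal = €858.65 − €707.00 = €151.65.

€152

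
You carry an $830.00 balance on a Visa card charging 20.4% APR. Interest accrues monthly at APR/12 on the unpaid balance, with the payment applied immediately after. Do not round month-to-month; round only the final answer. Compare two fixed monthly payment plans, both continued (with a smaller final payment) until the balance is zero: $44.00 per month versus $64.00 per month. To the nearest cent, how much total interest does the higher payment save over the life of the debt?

Monthly rate r = 20.4%/12 = 1.7% = 0.017.
At $44.00/mo: n = ⌈−ln(1 − rB₀/P)/ln(1+r)⌉ = 23 payments (last $41.29); total interest = total paid − $830.00 = $179.29.
At $64.00/mo: 15 payments (last $49.69); total interest $115.69.
Interest saved = $179.29 − $115.69 = $63.60.

$63.60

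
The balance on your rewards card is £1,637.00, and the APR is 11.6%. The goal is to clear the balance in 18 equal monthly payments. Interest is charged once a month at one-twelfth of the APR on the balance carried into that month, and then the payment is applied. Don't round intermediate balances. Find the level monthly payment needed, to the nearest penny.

£99.52

Monthly rate r = 11.6%/12 = 0.966667% = 0.00966667.
Level-payment amortization: P = B₀·r / (1 − (1+r)^(−n)) = 1637.00·0.00966667 / (1 − 1.00967^(−18)).
Denominator 1 − (1+r)^(−18) = 0.159000641.
P = 15.8243 / 0.159000641 ≈ 99.52.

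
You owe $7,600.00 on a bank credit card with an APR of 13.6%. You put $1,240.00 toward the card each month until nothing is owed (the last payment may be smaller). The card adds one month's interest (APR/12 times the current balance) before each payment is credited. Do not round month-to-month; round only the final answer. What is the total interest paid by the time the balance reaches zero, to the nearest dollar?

$323

Monthly rate r = 13.6%/12 = 1.13333% = 0.0113333.
Payoff takes n = ⌈−ln(1 − rB₀/P)/ln(1+r)⌉ = ⌈6.388⌉ = 7 payments; the last is $483.07.
Total paid = 6·$1,240.00 + $483.07 = $7,923.07.
Total interest = total paid − principal = $7,923.07 − $7,600.00 = $323.07.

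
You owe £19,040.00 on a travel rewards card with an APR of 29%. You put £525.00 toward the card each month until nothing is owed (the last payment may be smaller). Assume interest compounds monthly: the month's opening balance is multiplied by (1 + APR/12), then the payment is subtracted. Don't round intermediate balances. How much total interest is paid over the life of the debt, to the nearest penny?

Monthly rate r = 29%/12 = 2.41667% = 0.0241667.
Payoff takes n = ⌈−ln(1 − rB₀/P)/ln(1+r)⌉ = ⌈87.568⌉ = 88 payments; the last is £299.83.
Total paid = 87·£525.00 + £299.83 = £45,974.83.
Total interest = total paid − principal = £45,974.83 − £19,040.00 = £26,934.83.

£26,934.83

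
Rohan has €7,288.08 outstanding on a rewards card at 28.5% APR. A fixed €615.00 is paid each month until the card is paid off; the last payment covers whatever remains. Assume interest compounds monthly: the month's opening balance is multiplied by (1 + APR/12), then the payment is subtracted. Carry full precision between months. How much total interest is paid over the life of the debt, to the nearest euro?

Monthly rate r = 28.5%/12 = 2.375% = 0.02375.
Payoff takes n = ⌈−ln(1 − rB₀/P)/ln(1+r)⌉ = ⌈14.081⌉ = 15 payments; the last is €50.51.
Total paid = 14·€615.00 + €50.51 = €8,660.51.
Total interest = total paid − principal = €8,660.51 − €7,288.08 = €1,372.43.

€1,372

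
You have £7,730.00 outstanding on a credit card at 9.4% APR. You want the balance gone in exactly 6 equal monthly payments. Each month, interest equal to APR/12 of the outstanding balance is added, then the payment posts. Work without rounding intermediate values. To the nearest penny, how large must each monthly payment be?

£1,323.88

Monthly rate r = 9.4%/12 = 0.783333% = 0.00783333.
Level-payment amortization: P = B₀·r / (1 − (1+r)^(−n)) = 7730.00·0.00783333 / (1 − 1.00783^(−6)).
Denominator 1 − (1+r)^(−6) = 0.0457378667.
P = 60.5517 / 0.0457378667 ≈ 1323.88.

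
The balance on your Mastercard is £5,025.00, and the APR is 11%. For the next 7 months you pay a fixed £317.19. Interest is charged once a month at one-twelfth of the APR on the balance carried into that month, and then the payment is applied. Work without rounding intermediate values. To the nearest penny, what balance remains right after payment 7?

Monthly rate r = 11%/12 = 0.916667% = 0.00916667.
Each month: B ← B·(1+r) − £317.19.
Month 1: interest £46.06; balance after payment £4,753.87.
Month 2: interest £43.58; balance after payment £4,480.26.
Month 3: interest £41.07; balance after payment £4,204.14.
Month 4: interest £38.54; balance after payment £3,925.49.
Month 5: interest £35.98; balance after payment £3,644.28.
Month 6: interest £33.41; balance after payment £3,360.50.
Month 7: interest £30.80; balance after payment £3,074.11.

£3,074.11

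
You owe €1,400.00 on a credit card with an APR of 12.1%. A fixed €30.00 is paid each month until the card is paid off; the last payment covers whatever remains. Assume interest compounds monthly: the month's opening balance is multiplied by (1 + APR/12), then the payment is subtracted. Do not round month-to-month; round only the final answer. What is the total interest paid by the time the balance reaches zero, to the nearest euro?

Monthly rate r = 12.1%/12 = 1.00833% = 0.0100833.
Payoff takes n = ⌈−ln(1 − rB₀/P)/ln(1+r)⌉ = ⌈63.385⌉ = 64 payments; the last is €11.57.
Total paid = 63·€30.00 + €11.57 = €1,901.57.
Total interest = total paid − principal = €1,901.57 − €1,400.00 = €501.57.

€502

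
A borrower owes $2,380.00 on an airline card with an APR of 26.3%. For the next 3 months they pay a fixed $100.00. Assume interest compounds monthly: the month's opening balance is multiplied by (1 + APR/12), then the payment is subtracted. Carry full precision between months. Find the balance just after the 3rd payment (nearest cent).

Monthly rate r = 26.3%/12 = 2.19167% = 0.0219167.
Each month: B ← B·(1+r) − $100.00.
Month 1: interest $52.16; balance after payment $2,332.16.
Month 2: interest $51.11; balance after payment $2,283.27.
Month 3: interest $50.04; balance after payment $2,233.32.

$2,233.32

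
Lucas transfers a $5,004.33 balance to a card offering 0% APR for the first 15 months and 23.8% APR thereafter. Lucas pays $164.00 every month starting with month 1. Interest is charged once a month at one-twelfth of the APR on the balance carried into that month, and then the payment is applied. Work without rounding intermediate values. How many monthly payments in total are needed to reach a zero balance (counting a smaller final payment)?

34 payments

Promo months 1–15 at r₀ = 0%/12 = 0; months 16+ at r₁ = 23.8%/12 = 0.0198333.
After month 15 (no interest yet): B = $5,004.33 − 15·$164.00 = $2,544.33.
Then at r₁ with $164.00/mo: n₂ = −ln(1 − r₁·B/P)/ln(1+r₁) ≈ 18.72 → 19 more payments.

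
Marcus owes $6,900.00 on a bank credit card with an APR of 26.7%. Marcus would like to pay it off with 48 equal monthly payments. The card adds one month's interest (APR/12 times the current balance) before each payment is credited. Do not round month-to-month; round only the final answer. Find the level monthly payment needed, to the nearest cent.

Monthly rate r = 26.7%/12 = 2.225% = 0.02225.
Level-payment amortization: P = B₀·r / (1 − (1+r)^(−n)) = 6900.00·0.02225 / (1 − 1.02225^(−48)).
Denominator 1 − (1+r)^(−48) = 0.652257096.
P = 153.525 / 0.652257096 ≈ 235.37.

$235.37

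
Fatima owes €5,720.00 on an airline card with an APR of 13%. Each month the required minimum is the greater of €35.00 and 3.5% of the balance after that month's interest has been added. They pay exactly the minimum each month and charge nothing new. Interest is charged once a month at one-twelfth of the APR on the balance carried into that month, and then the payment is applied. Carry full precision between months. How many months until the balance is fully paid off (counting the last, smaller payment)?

Monthly rate r = 13%/12 = 1.08333% = 0.0108333.
While 3.5% of the post-interest balance exceeds €35.00, each month B ← (B·(1+r))·(1 − 0.035), i.e. B shrinks by the factor (1+r)·0.965 = 0.97545.
This holds for months 1–71. Entering month 72 the balance is €979.68; 3.5% of the post-interest balance is now below €35.00, so the flat €35.00 minimum applies from here.
From month 72 a fixed €35.00 at rate r clears €979.68 in 34 more payments. Total: 71 + 34 = 105 months.

105 months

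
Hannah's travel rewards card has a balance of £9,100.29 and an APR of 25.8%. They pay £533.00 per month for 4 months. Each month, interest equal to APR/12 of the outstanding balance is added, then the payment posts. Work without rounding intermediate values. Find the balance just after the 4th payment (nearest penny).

Monthly rate r = 25.8%/12 = 2.15% = 0.0215.
Each month: B ← B·(1+r) − £533.00.
Month 1: interest £195.66; balance after payment £8,762.95.
Month 2: interest £188.40; balance after payment £8,418.35.
Month 3: interest £180.99; balance after payment £8,066.34.
Month 4: interest £173.43; balance after payment £7,706.77.

£7,706.77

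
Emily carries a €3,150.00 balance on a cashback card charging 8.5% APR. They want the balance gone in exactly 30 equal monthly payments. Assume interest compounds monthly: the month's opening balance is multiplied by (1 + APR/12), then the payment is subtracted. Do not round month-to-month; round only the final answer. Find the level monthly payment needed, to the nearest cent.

Monthly rate r = 8.5%/12 = 0.708333% = 0.00708333.
Level-payment amortization: P = B₀·r / (1 − (1+r)^(−n)) = 3150.00·0.00708333 / (1 − 1.00708^(−30)).
Denominator 1 − (1+r)^(−30) = 0.190833789.
P = 22.3125 / 0.190833789 ≈ 116.92.

€116.92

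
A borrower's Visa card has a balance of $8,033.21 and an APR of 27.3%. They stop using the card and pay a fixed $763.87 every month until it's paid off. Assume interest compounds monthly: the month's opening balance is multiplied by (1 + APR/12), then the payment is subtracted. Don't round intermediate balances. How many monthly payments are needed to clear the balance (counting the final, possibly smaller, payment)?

Monthly rate r = 27.3%/12 = 2.275% = 0.02275.
Recurrence: B ← B·(1+r) − $763.87.
Month 1: interest $182.76; balance after payment $7,452.10.
Month 2: interest $169.54; balance after payment $6,857.76.
Closed form: n = −ln(1 − rB₀/P)/ln(1+r) = −ln(0.76075)/ln(1.02275) ≈ 12.156, so the balance reaches zero during payment 13.

13 payments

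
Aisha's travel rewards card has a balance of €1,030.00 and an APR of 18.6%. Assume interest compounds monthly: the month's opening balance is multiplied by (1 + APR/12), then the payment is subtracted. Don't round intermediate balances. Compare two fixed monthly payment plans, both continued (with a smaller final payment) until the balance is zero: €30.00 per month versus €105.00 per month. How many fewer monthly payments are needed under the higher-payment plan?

39 fewer payments

Monthly rate r = 18.6%/12 = 1.55% = 0.0155.
At €30.00/mo: n = ⌈−ln(1 − rB₀/P)/ln(1+r)⌉ = 50 payments (last €11.70); total interest = total paid − €1,030.00 = €451.70.
At €105.00/mo: 11 payments (last €76.07); total interest €96.07.
Payments saved = 50 − 11 = 39.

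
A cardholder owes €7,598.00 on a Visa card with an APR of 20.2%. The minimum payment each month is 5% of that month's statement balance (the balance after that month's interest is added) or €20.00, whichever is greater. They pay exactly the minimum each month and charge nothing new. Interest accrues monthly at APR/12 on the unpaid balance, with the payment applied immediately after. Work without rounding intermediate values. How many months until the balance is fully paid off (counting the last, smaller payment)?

110 months

Monthly rate r = 20.2%/12 = 1.68333% = 0.0168333.
While 5% of the post-interest balance exceeds €20.00, each month B ← (B·(1+r))·(1 − 0.05), i.e. B shrinks by the factor (1+r)·0.95 = 0.96599.
This holds for months 1–86. Entering month 87 the balance is €387.62; 5% of the post-interest balance is now below €20.00, so the flat €20.00 minimum applies from here.
From month 87 a fixed €20.00 at rate r clears €387.62 in 24 more payments. Total: 86 + 24 = 110 months.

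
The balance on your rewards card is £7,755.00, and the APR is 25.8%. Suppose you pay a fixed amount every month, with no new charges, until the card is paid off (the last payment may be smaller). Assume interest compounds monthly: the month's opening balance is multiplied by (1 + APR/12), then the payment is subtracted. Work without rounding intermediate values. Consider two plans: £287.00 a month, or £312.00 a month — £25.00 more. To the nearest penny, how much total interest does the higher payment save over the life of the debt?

£522.91

Monthly rate r = 25.8%/12 = 2.15% = 0.0215.
At £287.00/mo: n = ⌈−ln(1 − rB₀/P)/ln(1+r)⌉ = 41 payments (last £255.01); total interest = total paid − £7,755.00 = £3,980.01.
At £312.00/mo: 36 payments (last £292.10); total interest £3,457.10.
Interest saved = £3,980.01 − £3,457.10 = £522.91.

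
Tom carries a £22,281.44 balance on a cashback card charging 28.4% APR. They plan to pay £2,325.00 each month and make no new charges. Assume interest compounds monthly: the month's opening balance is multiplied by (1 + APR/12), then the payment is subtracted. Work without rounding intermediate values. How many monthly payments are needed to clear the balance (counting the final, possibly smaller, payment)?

Monthly rate r = 28.4%/12 = 2.36667% = 0.0236667.
Recurrence: B ← B·(1+r) − £2,325.00.
Month 1: interest £527.33; balance after payment £20,483.77.
Month 2: interest £484.78; balance after payment £18,643.55.
Closed form: n = −ln(1 − rB₀/P)/ln(1+r) = −ln(0.77319)/ln(1.02367) ≈ 10.997, so the balance reaches zero during payment 11.

11 payments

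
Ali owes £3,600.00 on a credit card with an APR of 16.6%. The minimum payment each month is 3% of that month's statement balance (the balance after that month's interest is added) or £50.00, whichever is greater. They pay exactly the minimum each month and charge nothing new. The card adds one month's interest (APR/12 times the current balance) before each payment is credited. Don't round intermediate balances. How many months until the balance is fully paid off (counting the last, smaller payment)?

92 months

Monthly rate r = 16.6%/12 = 1.38333% = 0.0138333.
While 3% of the post-interest balance exceeds £50.00, each month B ← (B·(1+r))·(1 − 0.03), i.e. B shrinks by the factor (1+r)·0.97 = 0.98342.
This holds for months 1–47. Entering month 48 the balance is £1,640.60; 3% of the post-interest balance is now below £50.00, so the flat £50.00 minimum applies from here.
From month 48 a fixed £50.00 at rate r clears £1,640.60 in 45 more payments. Total: 47 + 45 = 92 months.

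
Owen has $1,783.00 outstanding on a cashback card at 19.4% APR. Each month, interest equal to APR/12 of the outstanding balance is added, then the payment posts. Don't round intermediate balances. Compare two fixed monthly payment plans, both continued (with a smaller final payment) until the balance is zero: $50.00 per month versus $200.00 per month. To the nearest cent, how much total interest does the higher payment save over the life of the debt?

$737.67

Monthly rate r = 19.4%/12 = 1.61667% = 0.0161667.
At $50.00/mo: n = ⌈−ln(1 − rB₀/P)/ln(1+r)⌉ = 54 payments (last $28.87); total interest = total paid − $1,783.00 = $895.87.
At $200.00/mo: 10 payments (last $141.20); total interest $158.20.
Interest saved = $895.87 − $158.20 = $737.67.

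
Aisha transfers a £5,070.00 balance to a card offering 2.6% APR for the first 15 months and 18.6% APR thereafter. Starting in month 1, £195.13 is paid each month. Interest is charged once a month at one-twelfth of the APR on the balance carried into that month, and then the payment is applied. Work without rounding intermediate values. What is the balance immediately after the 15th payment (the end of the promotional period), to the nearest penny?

Promo months 1–15 at r₀ = 2.6%/12 = 0.00216667; months 16+ at r₁ = 18.6%/12 = 0.0155.
After month 15: iterate B ← B·(1+r₀) − £195.13 for 15 months → £2,265.54.

£2,265.54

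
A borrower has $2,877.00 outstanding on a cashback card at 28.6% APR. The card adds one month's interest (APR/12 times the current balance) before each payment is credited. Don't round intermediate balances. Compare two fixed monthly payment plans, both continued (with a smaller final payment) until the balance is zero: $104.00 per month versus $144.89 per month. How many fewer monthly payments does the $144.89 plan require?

Monthly rate r = 28.6%/12 = 2.38333% = 0.0238333.
At $104.00/mo: n = ⌈−ln(1 − rB₀/P)/ln(1+r)⌉ = 46 payments (last $74.74); total interest = total paid − $2,877.00 = $1,877.74.
At $144.89/mo: 28 payments (last $31.47); total interest $1,066.50.
Payments saved = 46 − 28 = 18.

18 fewer payments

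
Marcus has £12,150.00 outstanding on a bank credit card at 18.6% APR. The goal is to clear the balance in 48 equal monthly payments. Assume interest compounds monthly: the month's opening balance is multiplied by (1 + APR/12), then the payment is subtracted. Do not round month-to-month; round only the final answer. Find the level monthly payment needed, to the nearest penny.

£360.73

Monthly rate r = 18.6%/12 = 1.55% = 0.0155.
Level-payment amortization: P = B₀·r / (1 − (1+r)^(−n)) = 12150.00·0.0155 / (1 − 1.0155^(−48)).
Denominator 1 − (1+r)^(−48) = 0.522070907.
P = 188.325 / 0.522070907 ≈ 360.73.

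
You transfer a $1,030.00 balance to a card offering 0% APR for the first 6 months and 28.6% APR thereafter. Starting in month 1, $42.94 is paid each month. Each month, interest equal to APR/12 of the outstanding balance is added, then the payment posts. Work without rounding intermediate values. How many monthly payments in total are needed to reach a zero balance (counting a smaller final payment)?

30 payments

Promo months 1–6 at r₀ = 0%/12 = 0; months 7+ at r₁ = 28.6%/12 = 0.0238333.
After month 6 (no interest yet): B = $1,030.00 − 6·$42.94 = $772.36.
Then at r₁ with $42.94/mo: n₂ = −ln(1 − r₁·B/P)/ln(1+r₁) ≈ 23.77 → 24 more payments.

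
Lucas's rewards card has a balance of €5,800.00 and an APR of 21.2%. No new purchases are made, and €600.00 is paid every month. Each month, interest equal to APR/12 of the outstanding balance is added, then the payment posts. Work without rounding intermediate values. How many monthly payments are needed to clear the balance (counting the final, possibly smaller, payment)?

11 months

Monthly rate r = 21.2%/12 = 1.76667% = 0.0176667.
Recurrence: B ← B·(1+r) − €600.00.
Month 1: interest €102.47; balance after payment €5,302.47.
Month 2: interest €93.68; balance after payment €4,796.14.
Closed form: n = −ln(1 − rB₀/P)/ln(1+r) = −ln(0.82922)/ln(1.01767) ≈ 10.693, so the balance reaches zero during payment 11.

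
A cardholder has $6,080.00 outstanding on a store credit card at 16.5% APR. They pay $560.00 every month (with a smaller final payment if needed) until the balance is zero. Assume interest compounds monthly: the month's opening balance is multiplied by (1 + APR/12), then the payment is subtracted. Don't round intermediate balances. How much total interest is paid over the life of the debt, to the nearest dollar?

$550

Monthly rate r = 16.5%/12 = 1.375% = 0.01375.
Payoff takes n = ⌈−ln(1 − rB₀/P)/ln(1+r)⌉ = ⌈11.839⌉ = 12 payments; the last is $470.42.
Total paid = 11·$560.00 + $470.42 = $6,630.42.
Total interest = total paid − principal = $6,630.42 − $6,080.00 = $550.42.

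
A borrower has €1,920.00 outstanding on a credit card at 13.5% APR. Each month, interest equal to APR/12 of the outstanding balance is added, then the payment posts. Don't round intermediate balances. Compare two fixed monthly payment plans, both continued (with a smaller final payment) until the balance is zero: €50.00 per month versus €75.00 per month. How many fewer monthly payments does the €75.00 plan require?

Monthly rate r = 13.5%/12 = 1.125% = 0.01125.
At €50.00/mo: n = ⌈−ln(1 − rB₀/P)/ln(1+r)⌉ = 51 payments (last €28.11); total interest = total paid − €1,920.00 = €608.11.
At €75.00/mo: 31 payments (last €27.33); total interest €357.33.
Payments saved = 51 − 31 = 20.

20 fewer payments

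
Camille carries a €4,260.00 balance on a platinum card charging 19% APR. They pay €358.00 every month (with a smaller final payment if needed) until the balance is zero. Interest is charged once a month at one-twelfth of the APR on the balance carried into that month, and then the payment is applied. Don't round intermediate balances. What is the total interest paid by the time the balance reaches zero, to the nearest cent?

Monthly rate r = 19%/12 = 1.58333% = 0.0158333.
Payoff takes n = ⌈−ln(1 − rB₀/P)/ln(1+r)⌉ = ⌈13.289⌉ = 14 payments; the last is €103.96.
Total paid = 13·€358.00 + €103.96 = €4,757.96.
Total interest = total paid − principal = €4,757.96 − €4,260.00 = €497.96.

€497.96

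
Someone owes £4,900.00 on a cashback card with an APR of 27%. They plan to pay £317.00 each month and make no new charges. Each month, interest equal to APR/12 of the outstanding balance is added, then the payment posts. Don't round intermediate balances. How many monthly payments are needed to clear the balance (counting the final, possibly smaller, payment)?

Monthly rate r = 27%/12 = 2.25% = 0.0225.
Recurrence: B ← B·(1+r) − £317.00.
Month 1: interest £110.25; balance after payment £4,693.25.
Month 2: interest £105.60; balance after payment £4,481.85.
Closed form: n = −ln(1 − rB₀/P)/ln(1+r) = −ln(0.65221)/ln(1.0225) ≈ 19.208, so the balance reaches zero during payment 20.

20 payments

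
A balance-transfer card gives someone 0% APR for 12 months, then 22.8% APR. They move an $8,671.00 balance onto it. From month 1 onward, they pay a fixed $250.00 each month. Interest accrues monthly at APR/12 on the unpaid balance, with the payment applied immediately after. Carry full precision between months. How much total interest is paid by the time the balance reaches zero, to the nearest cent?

Promo months 1–12 at r₀ = 0%/12 = 0; months 13+ at r₁ = 22.8%/12 = 0.019.
After month 12 (no interest yet): B = $8,671.00 − 12·$250.00 = $5,671.00.
Then at r₁ with $250.00/mo: n₂ = −ln(1 − r₁·B/P)/ln(1+r₁) ≈ 29.96 → 30 more payments.
Total paid = 41·$250.00 + $239.67 = $10,489.67; interest = $10,489.67 − $8,671.00 = $1,818.67.

$1,818.67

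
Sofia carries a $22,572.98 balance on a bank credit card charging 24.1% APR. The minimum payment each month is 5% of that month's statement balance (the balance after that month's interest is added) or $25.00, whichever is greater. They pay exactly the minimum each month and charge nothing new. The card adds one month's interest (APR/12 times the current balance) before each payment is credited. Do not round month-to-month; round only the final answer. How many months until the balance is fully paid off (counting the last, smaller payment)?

Monthly rate r = 24.1%/12 = 2.00833% = 0.0200833.
While 5% of the post-interest balance exceeds $25.00, each month B ← (B·(1+r))·(1 − 0.05), i.e. B shrinks by the factor (1+r)·0.95 = 0.96908.
This holds for months 1–122. Entering month 123 the balance is $489.12; 5% of the post-interest balance is now below $25.00, so the flat $25.00 minimum applies from here.
From month 123 a fixed $25.00 at rate r clears $489.12 in 26 more payments. Total: 122 + 26 = 148 months.

148 months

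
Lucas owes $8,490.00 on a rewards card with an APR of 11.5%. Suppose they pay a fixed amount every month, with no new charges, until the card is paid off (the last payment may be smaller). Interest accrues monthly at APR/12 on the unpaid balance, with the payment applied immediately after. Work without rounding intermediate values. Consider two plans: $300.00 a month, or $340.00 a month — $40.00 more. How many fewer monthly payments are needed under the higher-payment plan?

5 fewer payments

Monthly rate r = 11.5%/12 = 0.958333% = 0.00958333.
At $300.00/mo: n = ⌈−ln(1 − rB₀/P)/ln(1+r)⌉ = 34 payments (last $51.26); total interest = total paid − $8,490.00 = $1,461.26.
At $340.00/mo: 29 payments (last $230.73); total interest $1,260.73.
Payments saved = 34 − 29 = 5.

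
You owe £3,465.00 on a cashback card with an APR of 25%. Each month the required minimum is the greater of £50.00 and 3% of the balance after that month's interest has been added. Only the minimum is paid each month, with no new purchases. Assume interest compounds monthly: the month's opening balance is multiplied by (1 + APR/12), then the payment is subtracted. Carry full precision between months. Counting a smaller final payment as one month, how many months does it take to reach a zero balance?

132 months

Monthly rate r = 25%/12 = 2.08333% = 0.0208333.
While 3% of the post-interest balance exceeds £50.00, each month B ← (B·(1+r))·(1 − 0.03), i.e. B shrinks by the factor (1+r)·0.97 = 0.99021.
This holds for months 1–77. Entering month 78 the balance is £1,624.24; 3% of the post-interest balance is now below £50.00, so the flat £50.00 minimum applies from here.
From month 78 a fixed £50.00 at rate r clears £1,624.24 in 55 more payments. Total: 77 + 55 = 132 months.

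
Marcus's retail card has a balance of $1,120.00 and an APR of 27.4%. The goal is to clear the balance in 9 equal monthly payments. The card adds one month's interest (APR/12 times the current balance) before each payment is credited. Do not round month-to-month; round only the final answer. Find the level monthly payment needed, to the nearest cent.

$139.08

Monthly rate r = 27.4%/12 = 2.28333% = 0.0228333.
Level-payment amortization: P = B₀·r / (1 − (1+r)^(−n)) = 1120.00·0.0228333 / (1 − 1.02283^(−9)).
Denominator 1 − (1+r)^(−9) = 0.18387601.
P = 25.5733 / 0.18387601 ≈ 139.08.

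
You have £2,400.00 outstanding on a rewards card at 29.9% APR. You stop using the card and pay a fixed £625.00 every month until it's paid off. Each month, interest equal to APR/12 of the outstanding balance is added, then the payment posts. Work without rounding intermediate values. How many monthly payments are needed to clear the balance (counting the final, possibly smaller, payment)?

5 months

Monthly rate r = 29.9%/12 = 2.49167% = 0.0249167.
Recurrence: B ← B·(1+r) − £625.00.
Month 1: interest £59.80; balance after payment £1,834.80.
Month 2: interest £45.72; balance after payment £1,255.52.
Month 3: interest £31.28; balance after payment £661.80.
Month 4: interest £16.49; balance after payment £53.29.
Month 5: interest £1.33; balance after payment £0.00.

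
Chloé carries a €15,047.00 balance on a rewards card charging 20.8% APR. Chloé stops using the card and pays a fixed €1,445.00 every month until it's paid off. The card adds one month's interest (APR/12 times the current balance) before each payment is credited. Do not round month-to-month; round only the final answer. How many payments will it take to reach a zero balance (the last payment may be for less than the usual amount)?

12 payments

Monthly rate r = 20.8%/12 = 1.73333% = 0.0173333.
Recurrence: B ← B·(1+r) − €1,445.00.
Month 1: interest €260.81; balance after payment €13,862.81.
Month 2: interest €240.29; balance after payment €12,658.10.
Closed form: n = −ln(1 − rB₀/P)/ln(1+r) = −ln(0.81951)/ln(1.01733) ≈ 11.583, so the balance reaches zero during payment 12.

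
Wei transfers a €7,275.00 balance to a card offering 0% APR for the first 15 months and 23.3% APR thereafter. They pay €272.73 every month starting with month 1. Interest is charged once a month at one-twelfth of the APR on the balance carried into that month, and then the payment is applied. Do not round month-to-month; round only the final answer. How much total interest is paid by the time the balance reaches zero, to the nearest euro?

Promo months 1–15 at r₀ = 0%/12 = 0; months 16+ at r₁ = 23.3%/12 = 0.0194167.
After month 15 (no interest yet): B = €7,275.00 − 15·€272.73 = €3,184.05.
Then at r₁ with €272.73/mo: n₂ = −ln(1 − r₁·B/P)/ln(1+r₁) ≈ 13.37 → 14 more payments.
Total paid = 28·€272.73 + €100.89 = €7,737.33; interest = €7,737.33 − €7,275.00 = €462.33.

€462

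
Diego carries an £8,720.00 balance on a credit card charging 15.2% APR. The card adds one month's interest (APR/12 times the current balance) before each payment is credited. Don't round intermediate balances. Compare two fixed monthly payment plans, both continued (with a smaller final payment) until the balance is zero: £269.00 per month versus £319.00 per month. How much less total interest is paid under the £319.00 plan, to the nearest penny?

Monthly rate r = 15.2%/12 = 1.26667% = 0.0126667.
At £269.00/mo: n = ⌈−ln(1 − rB₀/P)/ln(1+r)⌉ = 43 payments (last £0.08); total interest = total paid − £8,720.00 = £2,578.08.
At £319.00/mo: 34 payments (last £245.01); total interest £2,052.01.
Interest saved = £2,578.08 − £2,052.01 = £526.07.

£526.07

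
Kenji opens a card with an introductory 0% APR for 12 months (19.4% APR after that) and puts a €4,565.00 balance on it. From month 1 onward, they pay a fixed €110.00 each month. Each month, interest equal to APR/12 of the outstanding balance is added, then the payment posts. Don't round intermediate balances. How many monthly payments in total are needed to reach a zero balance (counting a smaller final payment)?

53 payments

Promo months 1–12 at r₀ = 0%/12 = 0; months 13+ at r₁ = 19.4%/12 = 0.0161667.
After month 12 (no interest yet): B = €4,565.00 − 12·€110.00 = €3,245.00.
Then at r₁ with €110.00/mo: n₂ = −ln(1 − r₁·B/P)/ln(1+r₁) ≈ 40.41 → 41 more payments.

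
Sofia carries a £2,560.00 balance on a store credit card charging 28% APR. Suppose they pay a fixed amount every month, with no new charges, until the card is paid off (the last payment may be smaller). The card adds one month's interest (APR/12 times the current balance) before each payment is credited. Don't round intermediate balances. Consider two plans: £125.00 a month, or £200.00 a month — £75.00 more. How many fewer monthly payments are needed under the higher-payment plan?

13 fewer payments

Monthly rate r = 28%/12 = 2.33333% = 0.0233333.
At £125.00/mo: n = ⌈−ln(1 − rB₀/P)/ln(1+r)⌉ = 29 payments (last £21.91); total interest = total paid − £2,560.00 = £961.91.
At £200.00/mo: 16 payments (last £76.79); total interest £516.79.
Payments saved = 29 − 16 = 13.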